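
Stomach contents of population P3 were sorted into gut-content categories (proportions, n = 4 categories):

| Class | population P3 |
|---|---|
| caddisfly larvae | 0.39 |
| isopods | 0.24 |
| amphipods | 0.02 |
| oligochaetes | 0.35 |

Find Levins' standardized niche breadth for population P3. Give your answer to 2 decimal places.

Σpᵢ² = 0.39² + 0.24² + 0.02² + 0.35² = 0.1521 + 0.0576 + 0.0004 + 0.1225 = 0.3326
B = 1 / 0.3326 = 3.0066
Bₛ = (B − 1)/(n − 1) = (3.0066 − 1)/(4 − 1) = 2.0066/3 = 0.6689

0.67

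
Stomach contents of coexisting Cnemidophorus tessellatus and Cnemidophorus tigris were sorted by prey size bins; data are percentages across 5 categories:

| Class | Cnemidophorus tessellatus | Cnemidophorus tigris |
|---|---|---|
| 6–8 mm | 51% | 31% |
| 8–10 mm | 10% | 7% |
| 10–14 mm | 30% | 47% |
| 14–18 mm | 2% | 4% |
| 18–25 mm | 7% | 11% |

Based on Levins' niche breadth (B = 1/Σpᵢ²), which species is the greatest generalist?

Convert percentages to proportions (divide by 100).
Σp_tessᵢ² = 0.51² + 0.10² + 0.30² + 0.02² + 0.07² = 0.2601 + 0.0100 + 0.0900 + 0.0004 + 0.0049 = 0.3654
B_tess = 1 / 0.3654 = 2.7367
Σp_tigrᵢ² = 0.31² + 0.07² + 0.47² + 0.04² + 0.11² = 0.0961 + 0.0049 + 0.2209 + 0.0016 + 0.0121 = 0.3356
B_tigr = 1 / 0.3356 = 2.9797
Highest B → broadest niche (most generalist): Cnemidophorus tigris (B = 2.98).

Cnemidophorus tigris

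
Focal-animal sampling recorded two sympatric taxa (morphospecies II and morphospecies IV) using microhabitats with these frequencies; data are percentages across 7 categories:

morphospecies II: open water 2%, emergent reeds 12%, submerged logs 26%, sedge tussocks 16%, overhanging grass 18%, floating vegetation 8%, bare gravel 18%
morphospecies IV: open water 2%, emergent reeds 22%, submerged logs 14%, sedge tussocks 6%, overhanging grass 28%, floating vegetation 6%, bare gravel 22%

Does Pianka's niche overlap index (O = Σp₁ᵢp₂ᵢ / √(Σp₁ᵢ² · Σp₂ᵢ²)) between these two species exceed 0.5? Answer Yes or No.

Convert percentages to proportions (divide by 100).
Σ p₁ᵢp₂ᵢ = 0.0004 + 0.0264 + 0.0364 + 0.0096 + 0.0504 + 0.0048 + 0.0396 = 0.1676
Σp_1ᵢ² = 0.02² + 0.12² + 0.26² + 0.16² + 0.18² + 0.08² + 0.18² = 0.0004 + 0.0144 + 0.0676 + 0.0256 + 0.0324 + 0.0064 + 0.0324 = 0.1792
Σp_2ᵢ² = 0.02² + 0.22² + 0.14² + 0.06² + 0.28² + 0.06² + 0.22² = 0.0004 + 0.0484 + 0.0196 + 0.0036 + 0.0784 + 0.0036 + 0.0484 = 0.2024
O = 0.1676 / √(0.1792 × 0.2024) = 0.1676 / 0.19045 = 0.8800
O = 0.8800 > 0.5 → Yes.

Yes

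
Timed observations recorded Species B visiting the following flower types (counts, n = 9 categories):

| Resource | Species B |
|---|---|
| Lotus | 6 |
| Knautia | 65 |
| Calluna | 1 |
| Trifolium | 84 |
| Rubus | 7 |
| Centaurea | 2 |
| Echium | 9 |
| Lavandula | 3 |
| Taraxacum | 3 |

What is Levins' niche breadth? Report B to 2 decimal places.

2.82

Proportions for Species B (n=180): 6/180=0.0333, 65/180=0.3611, 1/180=0.0056, 84/180=0.4667, 7/180=0.0389, 2/180=0.0111, 9/180=0.0500, 3/180=0.0167, 3/180=0.0167
Σpᵢ² = 0.0333² + 0.3611² + 0.0056² + 0.4667² + 0.0389² + 0.0111² + 0.0500² + 0.0167² + 0.0167² = 0.001109 + 0.130393 + 0.000031 + 0.217809 + 0.001513 + 0.000123 + 0.002500 + 0.000279 + 0.000279 = 0.354036
B = 1 / 0.354036 = 2.8246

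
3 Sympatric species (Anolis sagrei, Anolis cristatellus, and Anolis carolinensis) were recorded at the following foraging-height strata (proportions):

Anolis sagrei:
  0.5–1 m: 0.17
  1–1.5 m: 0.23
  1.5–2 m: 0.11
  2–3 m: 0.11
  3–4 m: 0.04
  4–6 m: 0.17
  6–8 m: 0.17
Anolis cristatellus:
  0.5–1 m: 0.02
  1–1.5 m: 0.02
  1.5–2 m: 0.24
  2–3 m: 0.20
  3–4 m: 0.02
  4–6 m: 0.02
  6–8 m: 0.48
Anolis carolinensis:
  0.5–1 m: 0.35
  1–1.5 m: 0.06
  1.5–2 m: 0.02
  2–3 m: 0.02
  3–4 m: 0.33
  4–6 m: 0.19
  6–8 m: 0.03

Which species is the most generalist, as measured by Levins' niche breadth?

Anolis sagrei

Σp_sagrᵢ² = 0.17² + 0.23² + 0.11² + 0.11² + 0.04² + 0.17² + 0.17² = 0.0289 + 0.0529 + 0.0121 + 0.0121 + 0.0016 + 0.0289 + 0.0289 = 0.1654
B_sagr = 1 / 0.1654 = 6.0459
Σp_crisᵢ² = 0.02² + 0.02² + 0.24² + 0.20² + 0.02² + 0.02² + 0.48² = 0.0004 + 0.0004 + 0.0576 + 0.0400 + 0.0004 + 0.0004 + 0.2304 = 0.3296
B_cris = 1 / 0.3296 = 3.0340
Σp_caroᵢ² = 0.35² + 0.06² + 0.02² + 0.02² + 0.33² + 0.19² + 0.03² = 0.1225 + 0.0036 + 0.0004 + 0.0004 + 0.1089 + 0.0361 + 0.0009 = 0.2728
B_caro = 1 / 0.2728 = 3.6657
Highest B → broadest niche (most generalist): Anolis sagrei (B = 6.05).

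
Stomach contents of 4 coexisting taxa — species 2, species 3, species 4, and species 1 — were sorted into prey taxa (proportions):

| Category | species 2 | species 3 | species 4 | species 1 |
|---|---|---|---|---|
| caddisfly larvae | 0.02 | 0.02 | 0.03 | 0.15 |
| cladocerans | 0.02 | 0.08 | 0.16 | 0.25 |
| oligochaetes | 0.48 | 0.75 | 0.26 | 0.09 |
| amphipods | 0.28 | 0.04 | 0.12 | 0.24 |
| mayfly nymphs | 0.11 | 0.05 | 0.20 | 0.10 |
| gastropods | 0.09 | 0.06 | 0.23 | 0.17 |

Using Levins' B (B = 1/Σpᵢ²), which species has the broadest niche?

Σp_2ᵢ² = 0.02² + 0.02² + 0.48² + 0.28² + 0.11² + 0.09² = 0.0004 + 0.0004 + 0.2304 + 0.0784 + 0.0121 + 0.0081 = 0.3298
B_2 = 1 / 0.3298 = 3.0321
Σp_3ᵢ² = 0.02² + 0.08² + 0.75² + 0.04² + 0.05² + 0.06² = 0.0004 + 0.0064 + 0.5625 + 0.0016 + 0.0025 + 0.0036 = 0.5770
B_3 = 1 / 0.5770 = 1.7331
Σp_4ᵢ² = 0.03² + 0.16² + 0.26² + 0.12² + 0.20² + 0.23² = 0.0009 + 0.0256 + 0.0676 + 0.0144 + 0.0400 + 0.0529 = 0.2014
B_4 = 1 / 0.2014 = 4.9652
Σp_1ᵢ² = 0.15² + 0.25² + 0.09² + 0.24² + 0.10² + 0.17² = 0.0225 + 0.0625 + 0.0081 + 0.0576 + 0.0100 + 0.0289 = 0.1896
B_1 = 1 / 0.1896 = 5.2743
Highest B → broadest niche (most generalist): species 1 (B = 5.27).

species 1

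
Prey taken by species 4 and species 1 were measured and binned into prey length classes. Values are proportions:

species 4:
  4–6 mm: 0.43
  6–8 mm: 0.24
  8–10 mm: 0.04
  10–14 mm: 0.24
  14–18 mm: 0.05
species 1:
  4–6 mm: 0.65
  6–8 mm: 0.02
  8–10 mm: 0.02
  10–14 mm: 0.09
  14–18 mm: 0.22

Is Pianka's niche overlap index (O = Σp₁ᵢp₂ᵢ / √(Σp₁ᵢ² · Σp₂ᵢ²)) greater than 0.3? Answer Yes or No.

Σ p₁ᵢp₂ᵢ = 0.2795 + 0.0048 + 0.0008 + 0.0216 + 0.0110 = 0.3177
Σp_1ᵢ² = 0.43² + 0.24² + 0.04² + 0.24² + 0.05² = 0.1849 + 0.0576 + 0.0016 + 0.0576 + 0.0025 = 0.3042
Σp_2ᵢ² = 0.65² + 0.02² + 0.02² + 0.09² + 0.22² = 0.4225 + 0.0004 + 0.0004 + 0.0081 + 0.0484 = 0.4798
O = 0.3177 / √(0.3042 × 0.4798) = 0.3177 / 0.38204 = 0.8316
O = 0.8316 > 0.3 → Yes.

Yes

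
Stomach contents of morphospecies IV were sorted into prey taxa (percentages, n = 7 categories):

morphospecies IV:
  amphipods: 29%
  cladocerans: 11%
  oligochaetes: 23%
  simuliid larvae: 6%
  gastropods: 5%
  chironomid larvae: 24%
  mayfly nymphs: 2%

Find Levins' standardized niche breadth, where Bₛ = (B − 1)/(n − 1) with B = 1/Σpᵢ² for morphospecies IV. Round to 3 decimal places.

0.615

Convert percentages to proportions (divide by 100).
Σpᵢ² = 0.29² + 0.11² + 0.23² + 0.06² + 0.05² + 0.24² + 0.02² = 0.0841 + 0.0121 + 0.0529 + 0.0036 + 0.0025 + 0.0576 + 0.0004 = 0.2132
B = 1 / 0.2132 = 4.69043
Bₛ = (B − 1)/(n − 1) = (4.69043 − 1)/(7 − 1) = 3.69043/6 = 0.61507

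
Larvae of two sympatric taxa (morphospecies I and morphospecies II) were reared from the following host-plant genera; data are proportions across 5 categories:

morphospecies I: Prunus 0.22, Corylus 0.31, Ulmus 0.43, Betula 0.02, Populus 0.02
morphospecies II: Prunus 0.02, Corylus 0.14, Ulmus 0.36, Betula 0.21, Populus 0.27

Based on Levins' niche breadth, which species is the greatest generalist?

Σp_Iᵢ² = 0.22² + 0.31² + 0.43² + 0.02² + 0.02² = 0.0484 + 0.0961 + 0.1849 + 0.0004 + 0.0004 = 0.3302
B_I = 1 / 0.3302 = 3.0285
Σp_IIᵢ² = 0.02² + 0.14² + 0.36² + 0.21² + 0.27² = 0.0004 + 0.0196 + 0.1296 + 0.0441 + 0.0729 = 0.2666
B_II = 1 / 0.2666 = 3.7509
Highest B → broadest niche (most generalist): morphospecies II (B = 3.75).

morphospecies II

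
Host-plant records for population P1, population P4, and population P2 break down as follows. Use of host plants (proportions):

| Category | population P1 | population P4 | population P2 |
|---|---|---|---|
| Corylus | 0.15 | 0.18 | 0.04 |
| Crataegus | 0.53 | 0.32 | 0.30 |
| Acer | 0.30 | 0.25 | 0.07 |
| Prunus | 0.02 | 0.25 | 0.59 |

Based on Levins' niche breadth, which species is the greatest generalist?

population P4

Σp_P1ᵢ² = 0.15² + 0.53² + 0.30² + 0.02² = 0.0225 + 0.2809 + 0.0900 + 0.0004 = 0.3938
B_P1 = 1 / 0.3938 = 2.5394
Σp_P4ᵢ² = 0.18² + 0.32² + 0.25² + 0.25² = 0.0324 + 0.1024 + 0.0625 + 0.0625 = 0.2598
B_P4 = 1 / 0.2598 = 3.8491
Σp_P2ᵢ² = 0.04² + 0.30² + 0.07² + 0.59² = 0.0016 + 0.0900 + 0.0049 + 0.3481 = 0.4446
B_P2 = 1 / 0.4446 = 2.2492
Highest B → broadest niche (most generalist): population P4 (B = 3.85).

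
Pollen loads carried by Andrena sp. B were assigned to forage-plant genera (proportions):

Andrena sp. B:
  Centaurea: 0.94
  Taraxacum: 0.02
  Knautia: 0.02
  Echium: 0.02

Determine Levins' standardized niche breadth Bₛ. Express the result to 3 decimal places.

0.043

Σpᵢ² = 0.94² + 0.02² + 0.02² + 0.02² = 0.8836 + 0.0004 + 0.0004 + 0.0004 = 0.8848
B = 1 / 0.8848 = 1.13020
Bₛ = (B − 1)/(n − 1) = (1.13020 − 1)/(4 − 1) = 0.13020/3 = 0.04340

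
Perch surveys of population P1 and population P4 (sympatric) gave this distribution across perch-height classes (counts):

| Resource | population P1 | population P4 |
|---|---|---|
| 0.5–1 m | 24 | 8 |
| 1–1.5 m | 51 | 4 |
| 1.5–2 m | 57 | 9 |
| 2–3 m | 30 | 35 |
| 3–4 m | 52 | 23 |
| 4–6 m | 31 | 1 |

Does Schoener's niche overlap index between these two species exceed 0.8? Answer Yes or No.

No

Proportions for population P1 (n=245): 24/245=0.0980, 51/245=0.2082, 57/245=0.2327, 30/245=0.1224, 52/245=0.2122, 31/245=0.1265
Proportions for population P4 (n=80): 8/80=0.1000, 4/80=0.0500, 9/80=0.1125, 35/80=0.4375, 23/80=0.2875, 1/80=0.0125
Σ|p₁ᵢ − p₂ᵢ| = 0.0020 + 0.1582 + 0.1202 + 0.3151 + 0.0753 + 0.1140 = 0.7848
D = 1 − ½ × 0.7848 = 1 − 0.39240 = 0.60760
D = 0.60760 < 0.8 → No.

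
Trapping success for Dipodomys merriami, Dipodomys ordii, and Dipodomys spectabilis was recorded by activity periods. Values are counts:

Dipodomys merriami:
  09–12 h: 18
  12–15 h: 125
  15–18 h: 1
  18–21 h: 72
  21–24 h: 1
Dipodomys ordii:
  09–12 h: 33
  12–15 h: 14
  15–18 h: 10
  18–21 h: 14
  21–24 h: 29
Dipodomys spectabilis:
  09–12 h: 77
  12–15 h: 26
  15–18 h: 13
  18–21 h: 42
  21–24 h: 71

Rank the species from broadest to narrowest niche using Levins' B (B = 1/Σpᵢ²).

Dipodomys ordii > Dipodomys spectabilis > Dipodomys merriami

Proportions for Dipodomys merriami (n=217): 18/217=0.0829, 125/217=0.5760, 1/217=0.0046, 72/217=0.3318, 1/217=0.0046
Proportions for Dipodomys ordii (n=100): 33/100=0.3300, 14/100=0.1400, 10/100=0.1000, 14/100=0.1400, 29/100=0.2900
Proportions for Dipodomys spectabilis (n=229): 77/229=0.3362, 26/229=0.1135, 13/229=0.0568, 42/229=0.1834, 71/229=0.3100
Σp_merrᵢ² = 0.0829² + 0.5760² + 0.0046² + 0.3318² + 0.0046² = 0.006872 + 0.331776 + 0.000021 + 0.110091 + 0.000021 = 0.448781
B_merr = 1 / 0.448781 = 2.2283
Σp_ordiᵢ² = 0.3300² + 0.1400² + 0.1000² + 0.1400² + 0.2900² = 0.108900 + 0.019600 + 0.010000 + 0.019600 + 0.084100 = 0.242200
B_ordi = 1 / 0.242200 = 4.1288
Σp_specᵢ² = 0.3362² + 0.1135² + 0.0568² + 0.1834² + 0.3100² = 0.113030 + 0.012882 + 0.003226 + 0.033636 + 0.096100 = 0.258874
B_spec = 1 / 0.258874 = 3.8629
Ranking by B (broadest → narrowest): Dipodomys ordii (4.13) > Dipodomys spectabilis (3.86) > Dipodomys merriami (2.23)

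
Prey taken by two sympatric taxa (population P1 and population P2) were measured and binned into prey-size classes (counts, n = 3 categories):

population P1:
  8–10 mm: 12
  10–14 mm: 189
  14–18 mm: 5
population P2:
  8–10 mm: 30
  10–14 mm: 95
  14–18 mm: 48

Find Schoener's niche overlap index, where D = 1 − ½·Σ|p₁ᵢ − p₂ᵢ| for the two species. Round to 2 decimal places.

Proportions for population P1 (n=206): 12/206=0.0583, 189/206=0.9175, 5/206=0.0243
Proportions for population P2 (n=173): 30/173=0.1734, 95/173=0.5491, 48/173=0.2775
Σ|p₁ᵢ − p₂ᵢ| = 0.1151 + 0.3684 + 0.2532 = 0.7367
D = 1 − ½ × 0.7367 = 1 − 0.36835 = 0.63165

0.63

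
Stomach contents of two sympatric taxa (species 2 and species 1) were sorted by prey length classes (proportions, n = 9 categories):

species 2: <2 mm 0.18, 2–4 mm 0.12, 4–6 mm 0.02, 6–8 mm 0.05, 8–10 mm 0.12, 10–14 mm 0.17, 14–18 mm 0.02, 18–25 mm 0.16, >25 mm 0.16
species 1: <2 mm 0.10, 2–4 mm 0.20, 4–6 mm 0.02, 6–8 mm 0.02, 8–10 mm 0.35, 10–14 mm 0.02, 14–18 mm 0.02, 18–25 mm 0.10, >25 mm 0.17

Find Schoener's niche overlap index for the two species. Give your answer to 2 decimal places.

0.68

Σ|p₁ᵢ − p₂ᵢ| = 0.08 + 0.08 + 0.00 + 0.03 + 0.23 + 0.15 + 0.00 + 0.06 + 0.01 = 0.64
D = 1 − ½ × 0.64 = 1 − 0.320 = 0.6800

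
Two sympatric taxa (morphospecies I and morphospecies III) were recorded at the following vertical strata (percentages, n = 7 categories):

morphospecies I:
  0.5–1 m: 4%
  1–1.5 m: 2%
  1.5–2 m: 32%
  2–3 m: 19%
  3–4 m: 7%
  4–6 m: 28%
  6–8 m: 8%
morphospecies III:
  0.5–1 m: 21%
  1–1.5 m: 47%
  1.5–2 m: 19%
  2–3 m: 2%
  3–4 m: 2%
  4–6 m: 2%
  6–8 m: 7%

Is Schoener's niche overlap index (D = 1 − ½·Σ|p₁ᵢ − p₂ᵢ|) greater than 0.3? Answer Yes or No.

Convert percentages to proportions (divide by 100).
Σ|p₁ᵢ − p₂ᵢ| = 0.17 + 0.45 + 0.13 + 0.17 + 0.05 + 0.26 + 0.01 = 1.24
D = 1 − ½ × 1.24 = 1 − 0.620 = 0.3800
D = 0.3800 > 0.3 → Yes.

Yes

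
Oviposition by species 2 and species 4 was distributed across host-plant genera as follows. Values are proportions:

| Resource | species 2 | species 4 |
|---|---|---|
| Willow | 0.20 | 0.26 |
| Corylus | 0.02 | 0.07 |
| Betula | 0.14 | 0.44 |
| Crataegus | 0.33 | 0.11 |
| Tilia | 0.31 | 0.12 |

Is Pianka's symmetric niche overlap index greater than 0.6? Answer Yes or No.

Σ p₁ᵢp₂ᵢ = 0.0520 + 0.0014 + 0.0616 + 0.0363 + 0.0372 = 0.1885
Σp_1ᵢ² = 0.20² + 0.02² + 0.14² + 0.33² + 0.31² = 0.0400 + 0.0004 + 0.0196 + 0.1089 + 0.0961 = 0.2650
Σp_2ᵢ² = 0.26² + 0.07² + 0.44² + 0.11² + 0.12² = 0.0676 + 0.0049 + 0.1936 + 0.0121 + 0.0144 = 0.2926
O = 0.1885 / √(0.2650 × 0.2926) = 0.1885 / 0.27846 = 0.6769
O = 0.6769 > 0.6 → Yes.

Yes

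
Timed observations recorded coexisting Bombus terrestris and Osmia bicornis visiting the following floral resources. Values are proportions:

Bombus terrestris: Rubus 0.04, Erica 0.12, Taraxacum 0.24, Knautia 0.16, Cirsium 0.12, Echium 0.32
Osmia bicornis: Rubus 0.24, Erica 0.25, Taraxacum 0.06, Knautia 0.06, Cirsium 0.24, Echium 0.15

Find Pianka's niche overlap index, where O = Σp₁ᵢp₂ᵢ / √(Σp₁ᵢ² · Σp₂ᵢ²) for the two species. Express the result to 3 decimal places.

Σ p₁ᵢp₂ᵢ = 0.0096 + 0.0300 + 0.0144 + 0.0096 + 0.0288 + 0.0480 = 0.1404
Σp_1ᵢ² = 0.04² + 0.12² + 0.24² + 0.16² + 0.12² + 0.32² = 0.0016 + 0.0144 + 0.0576 + 0.0256 + 0.0144 + 0.1024 = 0.2160
Σp_2ᵢ² = 0.24² + 0.25² + 0.06² + 0.06² + 0.24² + 0.15² = 0.0576 + 0.0625 + 0.0036 + 0.0036 + 0.0576 + 0.0225 = 0.2074
O = 0.1404 / √(0.2160 × 0.2074) = 0.1404 / 0.211656 = 0.66334

0.663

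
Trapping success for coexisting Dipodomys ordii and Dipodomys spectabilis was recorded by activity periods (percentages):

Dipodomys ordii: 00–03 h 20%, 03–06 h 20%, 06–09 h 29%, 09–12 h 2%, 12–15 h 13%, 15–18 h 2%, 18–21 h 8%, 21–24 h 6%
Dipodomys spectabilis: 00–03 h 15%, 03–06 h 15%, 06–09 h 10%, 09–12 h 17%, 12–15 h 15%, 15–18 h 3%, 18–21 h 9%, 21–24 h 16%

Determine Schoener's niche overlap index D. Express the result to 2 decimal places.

Convert percentages to proportions (divide by 100).
Σ|p₁ᵢ − p₂ᵢ| = 0.05 + 0.05 + 0.19 + 0.15 + 0.02 + 0.01 + 0.01 + 0.10 = 0.58
D = 1 − ½ × 0.58 = 1 − 0.290 = 0.7100

0.71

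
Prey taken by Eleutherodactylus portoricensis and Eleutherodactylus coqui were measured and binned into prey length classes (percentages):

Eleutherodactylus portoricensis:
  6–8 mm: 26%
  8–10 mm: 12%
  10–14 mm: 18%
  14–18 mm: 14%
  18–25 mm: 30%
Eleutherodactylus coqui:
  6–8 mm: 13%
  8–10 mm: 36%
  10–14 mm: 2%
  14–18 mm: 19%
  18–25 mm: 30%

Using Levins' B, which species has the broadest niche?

Eleutherodactylus portoricensis

Convert percentages to proportions (divide by 100).
Σp_portᵢ² = 0.26² + 0.12² + 0.18² + 0.14² + 0.30² = 0.0676 + 0.0144 + 0.0324 + 0.0196 + 0.0900 = 0.2240
B_port = 1 / 0.2240 = 4.4643
Σp_coquᵢ² = 0.13² + 0.36² + 0.02² + 0.19² + 0.30² = 0.0169 + 0.1296 + 0.0004 + 0.0361 + 0.0900 = 0.2730
B_coqu = 1 / 0.2730 = 3.6630
Highest B → broadest niche (most generalist): Eleutherodactylus portoricensis (B = 4.46).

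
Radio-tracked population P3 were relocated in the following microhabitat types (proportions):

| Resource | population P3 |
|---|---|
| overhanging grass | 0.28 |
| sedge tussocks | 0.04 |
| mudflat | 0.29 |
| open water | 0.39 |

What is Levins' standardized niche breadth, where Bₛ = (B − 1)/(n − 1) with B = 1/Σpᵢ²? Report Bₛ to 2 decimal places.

0.72

Σpᵢ² = 0.28² + 0.04² + 0.29² + 0.39² = 0.0784 + 0.0016 + 0.0841 + 0.1521 = 0.3162
B = 1 / 0.3162 = 3.1626
Bₛ = (B − 1)/(n − 1) = (3.1626 − 1)/(4 − 1) = 2.1626/3 = 0.7209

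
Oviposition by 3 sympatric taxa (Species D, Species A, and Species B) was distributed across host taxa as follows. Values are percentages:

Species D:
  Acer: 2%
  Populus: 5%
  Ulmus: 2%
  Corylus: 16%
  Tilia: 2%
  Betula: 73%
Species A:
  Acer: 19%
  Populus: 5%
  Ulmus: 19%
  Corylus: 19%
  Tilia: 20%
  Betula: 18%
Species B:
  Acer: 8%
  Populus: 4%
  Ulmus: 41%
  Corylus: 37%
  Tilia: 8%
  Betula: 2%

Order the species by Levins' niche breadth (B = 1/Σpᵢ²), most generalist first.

Convert percentages to proportions (divide by 100).
Σp_Dᵢ² = 0.02² + 0.05² + 0.02² + 0.16² + 0.02² + 0.73² = 0.0004 + 0.0025 + 0.0004 + 0.0256 + 0.0004 + 0.5329 = 0.5622
B_D = 1 / 0.5622 = 1.7787
Σp_Aᵢ² = 0.19² + 0.05² + 0.19² + 0.19² + 0.20² + 0.18² = 0.0361 + 0.0025 + 0.0361 + 0.0361 + 0.0400 + 0.0324 = 0.1832
B_A = 1 / 0.1832 = 5.4585
Σp_Bᵢ² = 0.08² + 0.04² + 0.41² + 0.37² + 0.08² + 0.02² = 0.0064 + 0.0016 + 0.1681 + 0.1369 + 0.0064 + 0.0004 = 0.3198
B_B = 1 / 0.3198 = 3.1270
Ranking by B (broadest → narrowest): Species A (5.46) > Species B (3.13) > Species D (1.78)

Species A > Species B > Species D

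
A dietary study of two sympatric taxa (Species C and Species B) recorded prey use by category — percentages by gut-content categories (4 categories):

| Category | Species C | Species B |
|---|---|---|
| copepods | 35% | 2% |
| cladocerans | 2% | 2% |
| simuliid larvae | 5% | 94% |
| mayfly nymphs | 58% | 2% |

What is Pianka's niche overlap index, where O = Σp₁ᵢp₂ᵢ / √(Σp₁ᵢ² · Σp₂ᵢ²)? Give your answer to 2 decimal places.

Convert percentages to proportions (divide by 100).
Σ p₁ᵢp₂ᵢ = 0.0070 + 0.0004 + 0.0470 + 0.0116 = 0.0660
Σp_1ᵢ² = 0.35² + 0.02² + 0.05² + 0.58² = 0.1225 + 0.0004 + 0.0025 + 0.3364 = 0.4618
Σp_2ᵢ² = 0.02² + 0.02² + 0.94² + 0.02² = 0.0004 + 0.0004 + 0.8836 + 0.0004 = 0.8848
O = 0.0660 / √(0.4618 × 0.8848) = 0.0660 / 0.63922 = 0.1033

0.10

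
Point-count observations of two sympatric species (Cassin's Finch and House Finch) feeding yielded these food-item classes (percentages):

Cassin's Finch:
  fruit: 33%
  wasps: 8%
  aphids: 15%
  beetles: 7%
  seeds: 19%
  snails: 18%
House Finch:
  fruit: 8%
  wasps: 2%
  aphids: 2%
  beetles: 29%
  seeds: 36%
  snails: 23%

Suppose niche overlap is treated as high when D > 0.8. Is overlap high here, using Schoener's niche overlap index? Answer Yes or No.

No

Convert percentages to proportions (divide by 100).
Σ|p₁ᵢ − p₂ᵢ| = 0.25 + 0.06 + 0.13 + 0.22 + 0.17 + 0.05 = 0.88
D = 1 − ½ × 0.88 = 1 − 0.440 = 0.5600
D = 0.5600 < 0.8 → No.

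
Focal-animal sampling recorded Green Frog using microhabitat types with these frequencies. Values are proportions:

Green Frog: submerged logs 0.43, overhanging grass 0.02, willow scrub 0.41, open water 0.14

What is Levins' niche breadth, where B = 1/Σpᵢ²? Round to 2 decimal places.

2.68

Σpᵢ² = 0.43² + 0.02² + 0.41² + 0.14² = 0.1849 + 0.0004 + 0.1681 + 0.0196 = 0.3730
B = 1 / 0.3730 = 2.6810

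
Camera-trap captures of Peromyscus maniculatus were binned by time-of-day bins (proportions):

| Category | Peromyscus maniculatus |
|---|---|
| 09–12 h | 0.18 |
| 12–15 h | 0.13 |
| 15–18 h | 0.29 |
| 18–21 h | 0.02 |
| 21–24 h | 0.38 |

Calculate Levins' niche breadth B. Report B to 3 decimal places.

Σpᵢ² = 0.18² + 0.13² + 0.29² + 0.02² + 0.38² = 0.0324 + 0.0169 + 0.0841 + 0.0004 + 0.1444 = 0.2782
B = 1 / 0.2782 = 3.59454

3.595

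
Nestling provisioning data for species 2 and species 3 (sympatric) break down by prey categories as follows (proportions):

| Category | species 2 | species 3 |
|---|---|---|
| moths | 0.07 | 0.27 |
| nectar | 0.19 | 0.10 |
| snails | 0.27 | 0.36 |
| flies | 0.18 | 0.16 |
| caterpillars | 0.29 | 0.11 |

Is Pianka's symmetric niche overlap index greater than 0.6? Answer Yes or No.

Σ p₁ᵢp₂ᵢ = 0.0189 + 0.0190 + 0.0972 + 0.0288 + 0.0319 = 0.1958
Σp_1ᵢ² = 0.07² + 0.19² + 0.27² + 0.18² + 0.29² = 0.0049 + 0.0361 + 0.0729 + 0.0324 + 0.0841 = 0.2304
Σp_2ᵢ² = 0.27² + 0.10² + 0.36² + 0.16² + 0.11² = 0.0729 + 0.0100 + 0.1296 + 0.0256 + 0.0121 = 0.2502
O = 0.1958 / √(0.2304 × 0.2502) = 0.1958 / 0.24010 = 0.8155
O = 0.8155 > 0.6 → Yes.

Yes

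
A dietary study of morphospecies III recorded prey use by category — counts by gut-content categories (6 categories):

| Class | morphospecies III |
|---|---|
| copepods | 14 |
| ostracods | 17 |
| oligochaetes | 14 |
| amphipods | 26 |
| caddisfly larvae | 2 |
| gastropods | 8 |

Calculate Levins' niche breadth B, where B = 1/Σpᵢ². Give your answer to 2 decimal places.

4.60

Proportions for morphospecies III (n=81): 14/81=0.1728, 17/81=0.2099, 14/81=0.1728, 26/81=0.3210, 2/81=0.0247, 8/81=0.0988
Σpᵢ² = 0.1728² + 0.2099² + 0.1728² + 0.3210² + 0.0247² + 0.0988² = 0.029860 + 0.044058 + 0.029860 + 0.103041 + 0.000610 + 0.009761 = 0.217190
B = 1 / 0.217190 = 4.6043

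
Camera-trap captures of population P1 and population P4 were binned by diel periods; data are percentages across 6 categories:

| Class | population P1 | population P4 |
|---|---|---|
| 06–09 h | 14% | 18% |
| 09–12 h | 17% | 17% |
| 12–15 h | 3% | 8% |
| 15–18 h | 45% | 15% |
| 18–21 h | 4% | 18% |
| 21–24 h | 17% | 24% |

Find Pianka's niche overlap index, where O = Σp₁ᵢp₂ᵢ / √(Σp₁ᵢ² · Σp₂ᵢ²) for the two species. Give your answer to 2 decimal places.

Convert percentages to proportions (divide by 100).
Σ p₁ᵢp₂ᵢ = 0.0252 + 0.0289 + 0.0024 + 0.0675 + 0.0072 + 0.0408 = 0.1720
Σp_1ᵢ² = 0.14² + 0.17² + 0.03² + 0.45² + 0.04² + 0.17² = 0.0196 + 0.0289 + 0.0009 + 0.2025 + 0.0016 + 0.0289 = 0.2824
Σp_2ᵢ² = 0.18² + 0.17² + 0.08² + 0.15² + 0.18² + 0.24² = 0.0324 + 0.0289 + 0.0064 + 0.0225 + 0.0324 + 0.0576 = 0.1802
O = 0.1720 / √(0.2824 × 0.1802) = 0.1720 / 0.22558 = 0.7625

0.76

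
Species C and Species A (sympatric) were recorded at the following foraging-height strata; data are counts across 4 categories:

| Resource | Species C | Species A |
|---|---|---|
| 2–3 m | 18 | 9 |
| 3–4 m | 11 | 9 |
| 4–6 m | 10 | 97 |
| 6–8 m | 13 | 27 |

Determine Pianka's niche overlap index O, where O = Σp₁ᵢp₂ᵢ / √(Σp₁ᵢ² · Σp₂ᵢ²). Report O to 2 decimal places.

0.58

Proportions for Species C (n=52): 18/52=0.3462, 11/52=0.2115, 10/52=0.1923, 13/52=0.2500
Proportions for Species A (n=142): 9/142=0.0634, 9/142=0.0634, 97/142=0.6831, 27/142=0.1901
Σ p₁ᵢp₂ᵢ = 0.021949 + 0.013409 + 0.131360 + 0.047525 = 0.214243
Σp_1ᵢ² = 0.3462² + 0.2115² + 0.1923² + 0.2500² = 0.119854 + 0.044732 + 0.036979 + 0.062500 = 0.264065
Σp_2ᵢ² = 0.0634² + 0.0634² + 0.6831² + 0.1901² = 0.004020 + 0.004020 + 0.466626 + 0.036138 = 0.510804
O = 0.214243 / √(0.264065 × 0.510804) = 0.214243 / 0.3672676 = 0.5833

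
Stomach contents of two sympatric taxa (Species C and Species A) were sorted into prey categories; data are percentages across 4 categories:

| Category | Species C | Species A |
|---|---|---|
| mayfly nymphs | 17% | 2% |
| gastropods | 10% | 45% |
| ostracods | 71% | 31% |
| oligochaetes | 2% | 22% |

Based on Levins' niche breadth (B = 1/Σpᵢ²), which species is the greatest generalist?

Convert percentages to proportions (divide by 100).
Σp_Cᵢ² = 0.17² + 0.10² + 0.71² + 0.02² = 0.0289 + 0.0100 + 0.5041 + 0.0004 = 0.5434
B_C = 1 / 0.5434 = 1.8403
Σp_Aᵢ² = 0.02² + 0.45² + 0.31² + 0.22² = 0.0004 + 0.2025 + 0.0961 + 0.0484 = 0.3474
B_A = 1 / 0.3474 = 2.8785
Highest B → broadest niche (most generalist): Species A (B = 2.88).

Species A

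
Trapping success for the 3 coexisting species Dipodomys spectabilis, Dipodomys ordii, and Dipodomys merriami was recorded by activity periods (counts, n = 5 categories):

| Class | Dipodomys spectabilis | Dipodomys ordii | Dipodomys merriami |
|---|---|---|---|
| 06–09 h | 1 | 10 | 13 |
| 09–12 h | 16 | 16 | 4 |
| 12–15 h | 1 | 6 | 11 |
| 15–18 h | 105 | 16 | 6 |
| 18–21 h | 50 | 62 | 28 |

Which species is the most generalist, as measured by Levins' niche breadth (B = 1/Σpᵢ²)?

Proportions for Dipodomys spectabilis (n=173): 1/173=0.0058, 16/173=0.0925, 1/173=0.0058, 105/173=0.6069, 50/173=0.2890
Proportions for Dipodomys ordii (n=110): 10/110=0.0909, 16/110=0.1455, 6/110=0.0545, 16/110=0.1455, 62/110=0.5636
Proportions for Dipodomys merriami (n=62): 13/62=0.2097, 4/62=0.0645, 11/62=0.1774, 6/62=0.0968, 28/62=0.4516
Σp_specᵢ² = 0.0058² + 0.0925² + 0.0058² + 0.6069² + 0.2890² = 0.000034 + 0.008556 + 0.000034 + 0.368328 + 0.083521 = 0.460473
B_spec = 1 / 0.460473 = 2.1717
Σp_ordiᵢ² = 0.0909² + 0.1455² + 0.0545² + 0.1455² + 0.5636² = 0.008263 + 0.021170 + 0.002970 + 0.021170 + 0.317645 = 0.371218
B_ordi = 1 / 0.371218 = 2.6938
Σp_merrᵢ² = 0.2097² + 0.0645² + 0.1774² + 0.0968² + 0.4516² = 0.043974 + 0.004160 + 0.031471 + 0.009370 + 0.203943 = 0.292918
B_merr = 1 / 0.292918 = 3.4139
Highest B → broadest niche (most generalist): Dipodomys merriami (B = 3.41).

Dipodomys merriami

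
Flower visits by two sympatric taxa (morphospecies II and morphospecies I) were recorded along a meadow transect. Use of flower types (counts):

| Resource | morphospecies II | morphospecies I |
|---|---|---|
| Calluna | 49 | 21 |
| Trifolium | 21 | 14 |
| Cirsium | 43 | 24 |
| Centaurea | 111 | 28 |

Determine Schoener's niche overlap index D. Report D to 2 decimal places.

Proportions for morphospecies II (n=224): 49/224=0.2188, 21/224=0.0938, 43/224=0.1920, 111/224=0.4955
Proportions for morphospecies I (n=87): 21/87=0.2414, 14/87=0.1609, 24/87=0.2759, 28/87=0.3218
Σ|p₁ᵢ − p₂ᵢ| = 0.0226 + 0.0671 + 0.0839 + 0.1737 = 0.3473
D = 1 − ½ × 0.3473 = 1 − 0.17365 = 0.82635

0.83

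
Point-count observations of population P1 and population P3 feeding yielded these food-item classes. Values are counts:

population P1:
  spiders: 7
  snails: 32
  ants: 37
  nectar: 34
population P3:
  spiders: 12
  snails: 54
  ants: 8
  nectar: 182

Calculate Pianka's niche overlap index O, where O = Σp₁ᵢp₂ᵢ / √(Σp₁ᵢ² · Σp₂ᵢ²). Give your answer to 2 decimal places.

0.73

Proportions for population P1 (n=110): 7/110=0.0636, 32/110=0.2909, 37/110=0.3364, 34/110=0.3091
Proportions for population P3 (n=256): 12/256=0.0469, 54/256=0.2109, 8/256=0.0313, 182/256=0.7109
Σ p₁ᵢp₂ᵢ = 0.002983 + 0.061351 + 0.010529 + 0.219739 = 0.294602
Σp_1ᵢ² = 0.0636² + 0.2909² + 0.3364² + 0.3091² = 0.004045 + 0.084623 + 0.113165 + 0.095543 = 0.297376
Σp_2ᵢ² = 0.0469² + 0.2109² + 0.0313² + 0.7109² = 0.002200 + 0.044479 + 0.000980 + 0.505379 = 0.553038
O = 0.294602 / √(0.297376 × 0.553038) = 0.294602 / 0.4055370 = 0.7264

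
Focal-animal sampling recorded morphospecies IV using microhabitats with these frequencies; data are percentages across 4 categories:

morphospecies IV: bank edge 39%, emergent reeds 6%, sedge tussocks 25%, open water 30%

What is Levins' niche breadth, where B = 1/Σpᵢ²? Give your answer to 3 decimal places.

Convert percentages to proportions (divide by 100).
Σpᵢ² = 0.39² + 0.06² + 0.25² + 0.30² = 0.1521 + 0.0036 + 0.0625 + 0.0900 = 0.3082
B = 1 / 0.3082 = 3.24465

3.245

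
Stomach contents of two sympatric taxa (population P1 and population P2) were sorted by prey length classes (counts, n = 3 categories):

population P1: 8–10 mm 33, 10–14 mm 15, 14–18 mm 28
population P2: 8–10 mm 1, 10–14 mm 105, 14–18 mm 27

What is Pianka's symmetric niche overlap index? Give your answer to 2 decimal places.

Proportions for population P1 (n=76): 33/76=0.4342, 15/76=0.1974, 28/76=0.3684
Proportions for population P2 (n=133): 1/133=0.0075, 105/133=0.7895, 27/133=0.2030
Σ p₁ᵢp₂ᵢ = 0.003257 + 0.155847 + 0.074785 = 0.233889
Σp_1ᵢ² = 0.4342² + 0.1974² + 0.3684² = 0.188530 + 0.038967 + 0.135719 = 0.363216
Σp_2ᵢ² = 0.0075² + 0.7895² + 0.2030² = 0.000056 + 0.623310 + 0.041209 = 0.664575
O = 0.233889 / √(0.363216 × 0.664575) = 0.233889 / 0.4913087 = 0.4761

0.48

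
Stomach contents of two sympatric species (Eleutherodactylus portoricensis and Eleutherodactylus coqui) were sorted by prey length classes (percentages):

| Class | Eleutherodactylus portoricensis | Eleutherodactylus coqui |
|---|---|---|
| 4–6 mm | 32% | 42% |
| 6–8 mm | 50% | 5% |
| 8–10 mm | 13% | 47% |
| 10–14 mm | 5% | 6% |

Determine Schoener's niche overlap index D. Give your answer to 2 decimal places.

0.55

Convert percentages to proportions (divide by 100).
Σ|p₁ᵢ − p₂ᵢ| = 0.10 + 0.45 + 0.34 + 0.01 = 0.90
D = 1 − ½ × 0.90 = 1 − 0.450 = 0.5500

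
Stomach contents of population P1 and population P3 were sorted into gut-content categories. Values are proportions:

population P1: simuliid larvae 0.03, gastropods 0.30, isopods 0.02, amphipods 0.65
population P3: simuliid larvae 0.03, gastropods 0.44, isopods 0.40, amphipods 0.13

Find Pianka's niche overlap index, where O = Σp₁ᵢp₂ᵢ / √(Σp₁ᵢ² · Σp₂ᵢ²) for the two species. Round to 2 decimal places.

0.52

Σ p₁ᵢp₂ᵢ = 0.0009 + 0.1320 + 0.0080 + 0.0845 = 0.2254
Σp_1ᵢ² = 0.03² + 0.30² + 0.02² + 0.65² = 0.0009 + 0.0900 + 0.0004 + 0.4225 = 0.5138
Σp_2ᵢ² = 0.03² + 0.44² + 0.40² + 0.13² = 0.0009 + 0.1936 + 0.1600 + 0.0169 = 0.3714
O = 0.2254 / √(0.5138 × 0.3714) = 0.2254 / 0.43684 = 0.5160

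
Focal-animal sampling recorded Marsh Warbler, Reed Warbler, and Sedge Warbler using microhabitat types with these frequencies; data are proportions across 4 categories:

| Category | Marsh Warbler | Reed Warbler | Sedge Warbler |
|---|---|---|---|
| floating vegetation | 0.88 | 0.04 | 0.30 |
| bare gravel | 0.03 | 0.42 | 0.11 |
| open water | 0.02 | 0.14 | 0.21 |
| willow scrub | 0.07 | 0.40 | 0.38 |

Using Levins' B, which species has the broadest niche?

Sedge Warbler

Σp_Marsᵢ² = 0.88² + 0.03² + 0.02² + 0.07² = 0.7744 + 0.0009 + 0.0004 + 0.0049 = 0.7806
B_Mars = 1 / 0.7806 = 1.2811
Σp_Reedᵢ² = 0.04² + 0.42² + 0.14² + 0.40² = 0.0016 + 0.1764 + 0.0196 + 0.1600 = 0.3576
B_Reed = 1 / 0.3576 = 2.7964
Σp_Sedgᵢ² = 0.30² + 0.11² + 0.21² + 0.38² = 0.0900 + 0.0121 + 0.0441 + 0.1444 = 0.2906
B_Sedg = 1 / 0.2906 = 3.4412
Highest B → broadest niche (most generalist): Sedge Warbler (B = 3.44).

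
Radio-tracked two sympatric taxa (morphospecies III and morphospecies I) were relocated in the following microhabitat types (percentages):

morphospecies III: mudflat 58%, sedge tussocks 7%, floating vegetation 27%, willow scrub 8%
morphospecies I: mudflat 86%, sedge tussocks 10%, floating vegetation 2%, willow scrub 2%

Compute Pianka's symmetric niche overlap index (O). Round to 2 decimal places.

0.91

Convert percentages to proportions (divide by 100).
Σ p₁ᵢp₂ᵢ = 0.4988 + 0.0070 + 0.0054 + 0.0016 = 0.5128
Σp_1ᵢ² = 0.58² + 0.07² + 0.27² + 0.08² = 0.3364 + 0.0049 + 0.0729 + 0.0064 = 0.4206
Σp_2ᵢ² = 0.86² + 0.10² + 0.02² + 0.02² = 0.7396 + 0.0100 + 0.0004 + 0.0004 = 0.7504
O = 0.5128 / √(0.4206 × 0.7504) = 0.5128 / 0.56180 = 0.9128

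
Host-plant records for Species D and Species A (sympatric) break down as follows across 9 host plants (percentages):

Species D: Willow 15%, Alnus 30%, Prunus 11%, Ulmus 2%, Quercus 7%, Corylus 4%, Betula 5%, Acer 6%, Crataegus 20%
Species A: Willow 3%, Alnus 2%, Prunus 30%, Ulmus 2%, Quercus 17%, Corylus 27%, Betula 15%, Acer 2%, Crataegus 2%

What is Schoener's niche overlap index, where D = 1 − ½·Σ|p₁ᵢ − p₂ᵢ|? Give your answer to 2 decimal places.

0.38

Convert percentages to proportions (divide by 100).
Σ|p₁ᵢ − p₂ᵢ| = 0.12 + 0.28 + 0.19 + 0.00 + 0.10 + 0.23 + 0.10 + 0.04 + 0.18 = 1.24
D = 1 − ½ × 1.24 = 1 − 0.620 = 0.3800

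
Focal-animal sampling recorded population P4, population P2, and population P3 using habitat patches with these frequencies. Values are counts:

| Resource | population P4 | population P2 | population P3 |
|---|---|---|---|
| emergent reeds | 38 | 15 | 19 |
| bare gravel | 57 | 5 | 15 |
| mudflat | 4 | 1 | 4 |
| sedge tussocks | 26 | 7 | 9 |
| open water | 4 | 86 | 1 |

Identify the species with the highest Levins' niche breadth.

Proportions for population P4 (n=129): 38/129=0.2946, 57/129=0.4419, 4/129=0.0310, 26/129=0.2016, 4/129=0.0310
Proportions for population P2 (n=114): 15/114=0.1316, 5/114=0.0439, 1/114=0.0088, 7/114=0.0614, 86/114=0.7544
Proportions for population P3 (n=48): 19/48=0.3958, 15/48=0.3125, 4/48=0.0833, 9/48=0.1875, 1/48=0.0208
Σp_P4ᵢ² = 0.2946² + 0.4419² + 0.0310² + 0.2016² + 0.0310² = 0.086789 + 0.195276 + 0.000961 + 0.040643 + 0.000961 = 0.324630
B_P4 = 1 / 0.324630 = 3.0804
Σp_P2ᵢ² = 0.1316² + 0.0439² + 0.0088² + 0.0614² + 0.7544² = 0.017319 + 0.001927 + 0.000077 + 0.003770 + 0.569119 = 0.592212
B_P2 = 1 / 0.592212 = 1.6886
Σp_P3ᵢ² = 0.3958² + 0.3125² + 0.0833² + 0.1875² + 0.0208² = 0.156658 + 0.097656 + 0.006939 + 0.035156 + 0.000433 = 0.296842
B_P3 = 1 / 0.296842 = 3.3688
Highest B → broadest niche (most generalist): population P3 (B = 3.37).

population P3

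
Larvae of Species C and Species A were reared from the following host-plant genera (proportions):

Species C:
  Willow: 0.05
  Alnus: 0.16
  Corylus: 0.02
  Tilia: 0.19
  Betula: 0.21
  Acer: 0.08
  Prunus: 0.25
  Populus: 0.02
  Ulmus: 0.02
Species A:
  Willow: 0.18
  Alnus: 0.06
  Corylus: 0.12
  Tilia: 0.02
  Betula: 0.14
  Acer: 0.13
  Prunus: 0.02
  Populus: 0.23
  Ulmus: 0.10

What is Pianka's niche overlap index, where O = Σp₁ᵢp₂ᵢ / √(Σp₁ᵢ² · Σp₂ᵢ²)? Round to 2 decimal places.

0.46

Σ p₁ᵢp₂ᵢ = 0.0090 + 0.0096 + 0.0024 + 0.0038 + 0.0294 + 0.0104 + 0.0050 + 0.0046 + 0.0020 = 0.0762
Σp_1ᵢ² = 0.05² + 0.16² + 0.02² + 0.19² + 0.21² + 0.08² + 0.25² + 0.02² + 0.02² = 0.0025 + 0.0256 + 0.0004 + 0.0361 + 0.0441 + 0.0064 + 0.0625 + 0.0004 + 0.0004 = 0.1784
Σp_2ᵢ² = 0.18² + 0.06² + 0.12² + 0.02² + 0.14² + 0.13² + 0.02² + 0.23² + 0.10² = 0.0324 + 0.0036 + 0.0144 + 0.0004 + 0.0196 + 0.0169 + 0.0004 + 0.0529 + 0.0100 = 0.1506
O = 0.0762 / √(0.1784 × 0.1506) = 0.0762 / 0.16391 = 0.4649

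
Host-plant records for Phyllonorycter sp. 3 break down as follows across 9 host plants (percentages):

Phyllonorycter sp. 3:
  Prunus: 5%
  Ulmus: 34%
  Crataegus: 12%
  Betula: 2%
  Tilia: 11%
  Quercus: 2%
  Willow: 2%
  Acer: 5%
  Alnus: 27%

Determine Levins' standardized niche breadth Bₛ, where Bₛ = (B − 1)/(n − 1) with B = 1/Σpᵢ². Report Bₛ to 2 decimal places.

Convert percentages to proportions (divide by 100).
Σpᵢ² = 0.05² + 0.34² + 0.12² + 0.02² + 0.11² + 0.02² + 0.02² + 0.05² + 0.27² = 0.0025 + 0.1156 + 0.0144 + 0.0004 + 0.0121 + 0.0004 + 0.0004 + 0.0025 + 0.0729 = 0.2212
B = 1 / 0.2212 = 4.5208
Bₛ = (B − 1)/(n − 1) = (4.5208 − 1)/(9 − 1) = 3.5208/8 = 0.4401

0.44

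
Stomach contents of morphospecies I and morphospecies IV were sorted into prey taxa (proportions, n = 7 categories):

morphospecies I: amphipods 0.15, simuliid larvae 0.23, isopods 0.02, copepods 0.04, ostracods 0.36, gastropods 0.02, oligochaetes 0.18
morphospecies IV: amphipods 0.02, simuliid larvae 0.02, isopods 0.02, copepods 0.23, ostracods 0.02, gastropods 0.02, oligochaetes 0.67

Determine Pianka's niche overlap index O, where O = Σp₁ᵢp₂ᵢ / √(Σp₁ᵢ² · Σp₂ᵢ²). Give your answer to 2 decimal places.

Σ p₁ᵢp₂ᵢ = 0.0030 + 0.0046 + 0.0004 + 0.0092 + 0.0072 + 0.0004 + 0.1206 = 0.1454
Σp_1ᵢ² = 0.15² + 0.23² + 0.02² + 0.04² + 0.36² + 0.02² + 0.18² = 0.0225 + 0.0529 + 0.0004 + 0.0016 + 0.1296 + 0.0004 + 0.0324 = 0.2398
Σp_2ᵢ² = 0.02² + 0.02² + 0.02² + 0.23² + 0.02² + 0.02² + 0.67² = 0.0004 + 0.0004 + 0.0004 + 0.0529 + 0.0004 + 0.0004 + 0.4489 = 0.5038
O = 0.1454 / √(0.2398 × 0.5038) = 0.1454 / 0.34758 = 0.4183

0.42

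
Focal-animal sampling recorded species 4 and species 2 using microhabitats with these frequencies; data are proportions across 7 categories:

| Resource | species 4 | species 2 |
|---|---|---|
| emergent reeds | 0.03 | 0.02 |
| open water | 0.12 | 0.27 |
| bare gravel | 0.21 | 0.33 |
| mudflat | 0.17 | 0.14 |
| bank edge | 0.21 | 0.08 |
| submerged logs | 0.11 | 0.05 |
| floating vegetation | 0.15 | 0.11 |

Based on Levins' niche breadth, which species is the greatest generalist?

species 4

Σp_4ᵢ² = 0.03² + 0.12² + 0.21² + 0.17² + 0.21² + 0.11² + 0.15² = 0.0009 + 0.0144 + 0.0441 + 0.0289 + 0.0441 + 0.0121 + 0.0225 = 0.1670
B_4 = 1 / 0.1670 = 5.9880
Σp_2ᵢ² = 0.02² + 0.27² + 0.33² + 0.14² + 0.08² + 0.05² + 0.11² = 0.0004 + 0.0729 + 0.1089 + 0.0196 + 0.0064 + 0.0025 + 0.0121 = 0.2228
B_2 = 1 / 0.2228 = 4.4883
Highest B → broadest niche (most generalist): species 4 (B = 5.99).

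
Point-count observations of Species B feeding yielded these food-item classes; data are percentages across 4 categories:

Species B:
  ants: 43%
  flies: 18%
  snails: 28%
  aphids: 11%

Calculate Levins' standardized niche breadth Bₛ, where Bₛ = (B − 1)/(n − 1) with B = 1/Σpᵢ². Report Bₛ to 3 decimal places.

Convert percentages to proportions (divide by 100).
Σpᵢ² = 0.43² + 0.18² + 0.28² + 0.11² = 0.1849 + 0.0324 + 0.0784 + 0.0121 = 0.3078
B = 1 / 0.3078 = 3.24886
Bₛ = (B − 1)/(n − 1) = (3.24886 − 1)/(4 − 1) = 2.24886/3 = 0.74962

0.750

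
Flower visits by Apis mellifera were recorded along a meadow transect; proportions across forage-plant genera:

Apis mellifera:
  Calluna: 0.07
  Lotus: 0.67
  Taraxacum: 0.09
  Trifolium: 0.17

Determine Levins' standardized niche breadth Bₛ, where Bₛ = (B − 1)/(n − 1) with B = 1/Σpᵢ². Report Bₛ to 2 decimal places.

0.35

Σpᵢ² = 0.07² + 0.67² + 0.09² + 0.17² = 0.0049 + 0.4489 + 0.0081 + 0.0289 = 0.4908
B = 1 / 0.4908 = 2.0375
Bₛ = (B − 1)/(n − 1) = (2.0375 − 1)/(4 − 1) = 1.0375/3 = 0.3458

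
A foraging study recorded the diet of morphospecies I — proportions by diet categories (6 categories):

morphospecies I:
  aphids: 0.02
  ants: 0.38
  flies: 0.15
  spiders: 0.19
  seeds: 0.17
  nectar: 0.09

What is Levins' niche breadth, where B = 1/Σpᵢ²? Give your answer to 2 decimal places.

4.16

Σpᵢ² = 0.02² + 0.38² + 0.15² + 0.19² + 0.17² + 0.09² = 0.0004 + 0.1444 + 0.0225 + 0.0361 + 0.0289 + 0.0081 = 0.2404
B = 1 / 0.2404 = 4.1597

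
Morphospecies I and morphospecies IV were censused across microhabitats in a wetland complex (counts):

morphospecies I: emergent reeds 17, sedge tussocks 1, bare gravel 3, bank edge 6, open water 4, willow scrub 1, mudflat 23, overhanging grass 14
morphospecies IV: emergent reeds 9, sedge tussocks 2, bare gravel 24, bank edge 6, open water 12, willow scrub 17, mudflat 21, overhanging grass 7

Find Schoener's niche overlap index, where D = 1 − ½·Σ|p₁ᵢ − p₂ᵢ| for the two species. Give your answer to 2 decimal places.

0.57

Proportions for morphospecies I (n=69): 17/69=0.2464, 1/69=0.0145, 3/69=0.0435, 6/69=0.0870, 4/69=0.0580, 1/69=0.0145, 23/69=0.3333, 14/69=0.2029
Proportions for morphospecies IV (n=98): 9/98=0.0918, 2/98=0.0204, 24/98=0.2449, 6/98=0.0612, 12/98=0.1224, 17/98=0.1735, 21/98=0.2143, 7/98=0.0714
Σ|p₁ᵢ − p₂ᵢ| = 0.1546 + 0.0059 + 0.2014 + 0.0258 + 0.0644 + 0.1590 + 0.1190 + 0.1315 = 0.8616
D = 1 − ½ × 0.8616 = 1 − 0.43080 = 0.56920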